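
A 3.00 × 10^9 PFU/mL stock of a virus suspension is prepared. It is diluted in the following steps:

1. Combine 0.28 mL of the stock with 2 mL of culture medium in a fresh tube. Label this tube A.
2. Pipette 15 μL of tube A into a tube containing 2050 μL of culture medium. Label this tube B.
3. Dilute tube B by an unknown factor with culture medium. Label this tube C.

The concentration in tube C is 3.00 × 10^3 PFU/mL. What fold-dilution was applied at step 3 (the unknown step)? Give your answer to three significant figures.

892-fold

Step 1: 0.28 mL + 2 mL = 2.28 mL total → factor 2.28/0.28 = 8.1429
Step 2: 15 μL + 2050 μL = 2065 μL total → factor 2065/15 = 137.67
Step 3: unknown factor x
Product of known-step factors = 1121
Overall factor = 3.00 × 10^9 PFU/mL / (3.00 × 10^3 PFU/mL) = 1 × 10^6
x = 1 × 10^6 / 1121 = 892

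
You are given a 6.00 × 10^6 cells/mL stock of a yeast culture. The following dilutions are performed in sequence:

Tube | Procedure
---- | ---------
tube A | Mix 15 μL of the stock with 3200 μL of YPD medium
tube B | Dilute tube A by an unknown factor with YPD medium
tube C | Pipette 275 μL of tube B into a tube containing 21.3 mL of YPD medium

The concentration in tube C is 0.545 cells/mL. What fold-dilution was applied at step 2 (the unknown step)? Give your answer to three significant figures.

Step 1: 15 μL + 3200 μL = 3215 μL total → factor 3215/15 = 214.33
Step 2: unknown factor x
Step 3: 275 μL + 21.3 mL = 21575 μL total → factor 21575/275 = 78.455
Product of known-step factors = 16815
Overall factor = 6.00 × 10^6 cells/mL / (0.545 cells/mL) = 1.1009 × 10^7
x = 1.1009 × 10^7 / 16815 = 655

655-fold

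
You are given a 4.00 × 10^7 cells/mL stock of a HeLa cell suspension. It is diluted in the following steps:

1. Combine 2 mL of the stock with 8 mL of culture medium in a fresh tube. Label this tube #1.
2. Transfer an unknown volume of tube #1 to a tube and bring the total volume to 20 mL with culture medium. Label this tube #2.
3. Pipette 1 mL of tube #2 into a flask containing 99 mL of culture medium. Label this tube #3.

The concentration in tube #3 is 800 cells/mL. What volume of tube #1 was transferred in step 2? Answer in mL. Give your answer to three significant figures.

Step 1: 2 mL + 8 mL = 10 mL total → factor 10/2 = 5
Step 2: v brought to 20 mL → factor = 20 mL/v
Step 3: 1 mL + 99 mL = 100 mL total → factor 100/1 = 100
Product of known-step factors = 500
Overall factor = 4.00 × 10^7 cells/mL / (800 cells/mL) = 50000
Step-2 factor = 50000 / 500 = 100
v = 20 mL / 100 = 0.200 mL

0.200 mL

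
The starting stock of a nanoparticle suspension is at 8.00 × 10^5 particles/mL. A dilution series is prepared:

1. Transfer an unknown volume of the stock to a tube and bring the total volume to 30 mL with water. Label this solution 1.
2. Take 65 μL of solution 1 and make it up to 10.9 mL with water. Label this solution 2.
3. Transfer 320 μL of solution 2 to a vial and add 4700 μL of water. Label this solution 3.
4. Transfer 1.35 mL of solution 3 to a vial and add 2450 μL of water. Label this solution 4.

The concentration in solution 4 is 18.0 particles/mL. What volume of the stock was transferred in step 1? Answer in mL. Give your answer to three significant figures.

Step 1: v brought to 30 mL → factor = 30 mL/v
Step 2: 65 μL brought to 10.9 mL → factor 10900/65 = 167.69
Step 3: 320 μL + 4700 μL = 5020 μL total → factor 5020/320 = 15.688
Step 4: 1.35 mL + 2450 μL = 3.8 mL total → factor 3.8/1.35 = 2.8148
Product of known-step factors = 7404.9
Overall factor = 8.00 × 10^5 particles/mL / (18.0 particles/mL) = 44444
Step-1 factor = 44444 / 7404.9 = 6.0021
v = 30 mL / 6.0021 = 5.00 mL

5.00 mL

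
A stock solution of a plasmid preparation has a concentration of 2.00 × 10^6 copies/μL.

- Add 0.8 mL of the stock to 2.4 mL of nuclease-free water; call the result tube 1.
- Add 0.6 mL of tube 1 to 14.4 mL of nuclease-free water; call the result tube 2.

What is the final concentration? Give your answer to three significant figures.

2.00 × 10^4 copies/μL

Step 1: 0.8 mL + 2.4 mL = 3.2 mL total → factor 3.2/0.8 = 4
Step 2: 0.6 mL + 14.4 mL = 15 mL total → factor 15/0.6 = 25
Overall dilution factor = 4 × 25 = 100
Final = 2.00 × 10^6 copies/μL / 100 = 2.00 × 10^4 copies/μL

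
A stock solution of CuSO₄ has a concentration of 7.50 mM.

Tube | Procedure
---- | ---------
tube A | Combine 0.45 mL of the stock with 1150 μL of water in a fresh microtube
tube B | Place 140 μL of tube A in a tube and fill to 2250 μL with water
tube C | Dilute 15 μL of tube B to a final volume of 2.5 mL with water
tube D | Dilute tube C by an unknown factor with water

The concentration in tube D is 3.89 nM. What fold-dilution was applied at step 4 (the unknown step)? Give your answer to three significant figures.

Step 1: 0.45 mL + 1150 μL = 1.6 mL total → factor 1.6/0.45 = 3.5556
Step 2: 140 μL brought to 2250 μL → factor 2250/140 = 16.071
Step 3: 15 μL brought to 2.5 mL → factor 2500/15 = 166.67
Step 4: unknown factor x
Product of known-step factors = 9523.8
Overall factor = 7.50 mM / (3.89 nM) = 1.928 × 10^6
x = 1.928 × 10^6 / 9523.8 = 202

202-fold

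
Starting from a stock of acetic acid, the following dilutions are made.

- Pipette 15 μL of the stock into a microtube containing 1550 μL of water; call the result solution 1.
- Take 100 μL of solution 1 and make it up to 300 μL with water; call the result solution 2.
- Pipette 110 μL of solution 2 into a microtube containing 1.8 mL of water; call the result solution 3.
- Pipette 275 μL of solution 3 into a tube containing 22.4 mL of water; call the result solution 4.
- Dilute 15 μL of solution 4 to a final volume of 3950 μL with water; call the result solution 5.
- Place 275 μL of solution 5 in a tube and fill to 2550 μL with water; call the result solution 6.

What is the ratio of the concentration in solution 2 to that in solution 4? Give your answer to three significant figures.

1.43 × 10^3

Step 1: 15 μL + 1550 μL = 1565 μL total → factor 1565/15 = 104.33
Step 2: 100 μL brought to 300 μL → factor 300/100 = 3
Step 3: 110 μL + 1.8 mL = 1910 μL total → factor 1910/110 = 17.364
Step 4: 275 μL + 22.4 mL = 22675 μL total → factor 22675/275 = 82.455
Dilution factor to solution 2 = 313; to solution 4 = 4.4813 × 10^5
[solution 2]/[solution 4] = (factor to solution 4)/(factor to solution 2) = 4.4813 × 10^5/313 = 1.43 × 10^3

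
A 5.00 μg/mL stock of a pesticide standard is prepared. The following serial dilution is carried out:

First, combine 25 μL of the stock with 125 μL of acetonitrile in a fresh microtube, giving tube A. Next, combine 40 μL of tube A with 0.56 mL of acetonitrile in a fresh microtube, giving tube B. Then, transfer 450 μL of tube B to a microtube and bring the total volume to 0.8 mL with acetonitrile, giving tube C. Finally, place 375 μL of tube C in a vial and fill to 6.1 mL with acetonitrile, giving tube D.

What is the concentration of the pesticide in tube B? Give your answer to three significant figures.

0.0556 μg/mL

Step 1: 25 μL + 125 μL = 150 μL total → factor 150/25 = 6
Step 2: 40 μL + 0.56 mL = 600 μL total → factor 600/40 = 15
Dilution factor through tube B = 6 × 15 = 90
[tube B] = 5.00 μg/mL / 90 = 0.0556 μg/mL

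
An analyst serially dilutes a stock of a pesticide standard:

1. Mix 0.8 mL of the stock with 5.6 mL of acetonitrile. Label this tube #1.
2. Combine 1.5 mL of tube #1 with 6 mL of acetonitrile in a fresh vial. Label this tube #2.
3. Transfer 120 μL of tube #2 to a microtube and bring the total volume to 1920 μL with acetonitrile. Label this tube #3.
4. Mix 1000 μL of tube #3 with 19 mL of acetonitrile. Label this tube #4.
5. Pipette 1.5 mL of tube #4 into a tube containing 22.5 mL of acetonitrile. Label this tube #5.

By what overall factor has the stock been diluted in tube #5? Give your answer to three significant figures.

Step 1: 0.8 mL + 5.6 mL = 6.4 mL total → factor 6.4/0.8 = 8
Step 2: 1.5 mL + 6 mL = 7.5 mL total → factor 7.5/1.5 = 5
Step 3: 120 μL brought to 1920 μL → factor 1920/120 = 16
Step 4: 1000 μL + 19 mL = 20000 μL total → factor 20000/1000 = 20
Step 5: 1.5 mL + 22.5 mL = 24 mL total → factor 24/1.5 = 16
Overall dilution factor = 8 × 5 × 16 × 20 × 16 = 2.048 × 10^5

2.05 × 10^5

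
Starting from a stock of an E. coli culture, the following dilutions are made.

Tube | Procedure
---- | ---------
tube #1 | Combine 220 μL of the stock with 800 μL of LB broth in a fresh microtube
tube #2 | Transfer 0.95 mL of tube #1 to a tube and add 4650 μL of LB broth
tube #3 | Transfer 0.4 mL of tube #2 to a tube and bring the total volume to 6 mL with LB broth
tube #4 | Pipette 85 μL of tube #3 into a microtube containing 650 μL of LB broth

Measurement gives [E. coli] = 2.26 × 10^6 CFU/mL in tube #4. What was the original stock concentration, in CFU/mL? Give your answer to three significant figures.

Step 1: 220 μL + 800 μL = 1020 μL total → factor 1020/220 = 4.6364
Step 2: 0.95 mL + 4650 μL = 5.6 mL total → factor 5.6/0.95 = 5.8947
Step 3: 0.4 mL brought to 6 mL → factor 6/0.4 = 15
Step 4: 85 μL + 650 μL = 735 μL total → factor 735/85 = 8.6471
Overall dilution factor = 4.6364 × 5.8947 × 15 × 8.6471 = 3544.9
Stock = 2.26 × 10^6 CFU/mL × 3544.9 = 8.01 × 10^9 CFU/mL

8.01 × 10^9 CFU/mL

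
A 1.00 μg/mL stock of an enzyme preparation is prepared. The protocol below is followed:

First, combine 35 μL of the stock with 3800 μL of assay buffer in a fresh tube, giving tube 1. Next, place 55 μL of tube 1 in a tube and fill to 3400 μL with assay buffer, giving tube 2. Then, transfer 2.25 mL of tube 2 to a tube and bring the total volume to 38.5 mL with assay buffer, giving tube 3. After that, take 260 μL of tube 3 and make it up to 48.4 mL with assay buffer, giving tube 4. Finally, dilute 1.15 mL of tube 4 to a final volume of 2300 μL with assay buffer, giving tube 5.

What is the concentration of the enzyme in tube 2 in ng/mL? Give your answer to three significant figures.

Step 1: 35 μL + 3800 μL = 3835 μL total → factor 3835/35 = 109.57
Step 2: 55 μL brought to 3400 μL → factor 3400/55 = 61.818
Dilution factor through tube 2 = 109.57 × 61.818 = 6773.5
[tube 2] = 1.00 μg/mL / 6773.5 = 0.0001476 μg/mL = 0.148 ng/mL

0.148 ng/mL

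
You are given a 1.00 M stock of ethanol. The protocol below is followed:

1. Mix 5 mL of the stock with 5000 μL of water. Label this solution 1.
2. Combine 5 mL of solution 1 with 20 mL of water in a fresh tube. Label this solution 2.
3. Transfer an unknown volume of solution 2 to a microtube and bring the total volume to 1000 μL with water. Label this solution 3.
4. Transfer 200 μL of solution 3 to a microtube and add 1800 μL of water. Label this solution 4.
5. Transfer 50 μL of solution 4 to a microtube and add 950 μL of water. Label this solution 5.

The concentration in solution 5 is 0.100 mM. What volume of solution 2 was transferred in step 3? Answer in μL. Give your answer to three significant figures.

Step 1: 5 mL + 5000 μL = 10 mL total → factor 10/5 = 2
Step 2: 5 mL + 20 mL = 25 mL total → factor 25/5 = 5
Step 3: v brought to 1000 μL → factor = 1000 μL/v
Step 4: 200 μL + 1800 μL = 2000 μL total → factor 2000/200 = 10
Step 5: 50 μL + 950 μL = 1000 μL total → factor 1000/50 = 20
Product of known-step factors = 2000
Overall factor = 1.00 M / (0.100 mM) = 10000
Step-3 factor = 10000 / 2000 = 5
v = 1000 μL / 5 = 200 μL

200 μL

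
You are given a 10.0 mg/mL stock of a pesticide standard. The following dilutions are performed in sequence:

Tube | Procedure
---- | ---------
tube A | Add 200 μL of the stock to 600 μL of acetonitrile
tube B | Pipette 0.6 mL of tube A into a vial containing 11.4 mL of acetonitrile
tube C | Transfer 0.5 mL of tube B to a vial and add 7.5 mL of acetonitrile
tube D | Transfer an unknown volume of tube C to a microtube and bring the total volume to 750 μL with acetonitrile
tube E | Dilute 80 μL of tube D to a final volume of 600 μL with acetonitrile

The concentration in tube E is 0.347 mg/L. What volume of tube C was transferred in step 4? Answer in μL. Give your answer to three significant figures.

250 μL

Step 1: 200 μL + 600 μL = 800 μL total → factor 800/200 = 4
Step 2: 0.6 mL + 11.4 mL = 12 mL total → factor 12/0.6 = 20
Step 3: 0.5 mL + 7.5 mL = 8 mL total → factor 8/0.5 = 16
Step 4: v brought to 750 μL → factor = 750 μL/v
Step 5: 80 μL brought to 600 μL → factor 600/80 = 7.5
Product of known-step factors = 9600
Overall factor = 10.0 mg/mL / (0.347 mg/L) = 28818
Step-4 factor = 28818 / 9600 = 3.0019
v = 750 μL / 3.0019 = 250 μL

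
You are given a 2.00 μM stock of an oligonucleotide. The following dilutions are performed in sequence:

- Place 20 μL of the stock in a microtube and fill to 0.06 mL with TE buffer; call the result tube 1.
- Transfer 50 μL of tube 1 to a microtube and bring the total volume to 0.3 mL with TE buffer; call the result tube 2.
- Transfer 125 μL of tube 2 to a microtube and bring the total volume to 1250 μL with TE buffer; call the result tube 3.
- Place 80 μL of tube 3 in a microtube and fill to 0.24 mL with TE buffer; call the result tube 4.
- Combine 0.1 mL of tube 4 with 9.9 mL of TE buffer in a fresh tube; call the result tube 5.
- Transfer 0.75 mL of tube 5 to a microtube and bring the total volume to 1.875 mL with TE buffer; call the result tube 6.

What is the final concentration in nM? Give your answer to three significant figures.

0.0148 nM

Step 1: 20 μL brought to 0.06 mL → factor 60/20 = 3
Step 2: 50 μL brought to 0.3 mL → factor 300/50 = 6
Step 3: 125 μL brought to 1250 μL → factor 1250/125 = 10
Step 4: 80 μL brought to 0.24 mL → factor 240/80 = 3
Step 5: 0.1 mL + 9.9 mL = 10 mL total → factor 10/0.1 = 100
Step 6: 0.75 mL brought to 1.875 mL → factor 1.875/0.75 = 2.5
Overall dilution factor = 3 × 6 × 10 × 3 × 100 × 2.5 = 1.35 × 10^5
Final = 2.00 μM / 1.35 × 10^5 = 1.481 × 10^-5 μM = 0.0148 nM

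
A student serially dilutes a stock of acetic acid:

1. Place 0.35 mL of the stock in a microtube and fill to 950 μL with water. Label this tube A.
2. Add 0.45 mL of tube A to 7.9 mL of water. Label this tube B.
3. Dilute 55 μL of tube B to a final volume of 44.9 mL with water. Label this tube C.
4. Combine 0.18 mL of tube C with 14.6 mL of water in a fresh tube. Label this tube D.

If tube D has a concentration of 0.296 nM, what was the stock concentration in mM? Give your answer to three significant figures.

0.999 mM

Step 1: 0.35 mL brought to 950 μL → factor 0.95/0.35 = 2.7143
Step 2: 0.45 mL + 7.9 mL = 8.35 mL total → factor 8.35/0.45 = 18.556
Step 3: 55 μL brought to 44.9 mL → factor 44900/55 = 816.36
Step 4: 0.18 mL + 14.6 mL = 14.78 mL total → factor 14.78/0.18 = 82.111
Overall dilution factor = 2.7143 × 18.556 × 816.36 × 82.111 = 3.3761 × 10^6
Stock = 0.296 nM × 3.3761 × 10^6 = 9.993 × 10^5 nM = 0.999 mM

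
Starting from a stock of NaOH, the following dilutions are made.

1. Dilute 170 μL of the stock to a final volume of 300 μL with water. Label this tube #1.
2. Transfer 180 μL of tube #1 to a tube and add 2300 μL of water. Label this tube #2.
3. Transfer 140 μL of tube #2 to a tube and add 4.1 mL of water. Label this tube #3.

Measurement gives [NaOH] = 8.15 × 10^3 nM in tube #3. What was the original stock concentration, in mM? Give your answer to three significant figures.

Step 1: 170 μL brought to 300 μL → factor 300/170 = 1.7647
Step 2: 180 μL + 2300 μL = 2480 μL total → factor 2480/180 = 13.778
Step 3: 140 μL + 4.1 mL = 4240 μL total → factor 4240/140 = 30.286
Overall dilution factor = 1.7647 × 13.778 × 30.286 = 736.36
Stock = 8.15 × 10^3 nM × 736.36 = 6.001 × 10^6 nM = 6.00 mM

6.00 mM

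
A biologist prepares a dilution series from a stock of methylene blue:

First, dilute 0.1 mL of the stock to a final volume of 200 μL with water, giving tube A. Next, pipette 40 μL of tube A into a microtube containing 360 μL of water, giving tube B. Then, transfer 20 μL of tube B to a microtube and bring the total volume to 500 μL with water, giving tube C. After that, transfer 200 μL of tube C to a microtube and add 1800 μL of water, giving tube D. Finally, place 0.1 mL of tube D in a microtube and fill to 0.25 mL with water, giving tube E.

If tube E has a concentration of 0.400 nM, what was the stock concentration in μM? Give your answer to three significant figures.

Step 1: 0.1 mL brought to 200 μL → factor 0.2/0.1 = 2
Step 2: 40 μL + 360 μL = 400 μL total → factor 400/40 = 10
Step 3: 20 μL brought to 500 μL → factor 500/20 = 25
Step 4: 200 μL + 1800 μL = 2000 μL total → factor 2000/200 = 10
Step 5: 0.1 mL brought to 0.25 mL → factor 0.25/0.1 = 2.5
Overall dilution factor = 2 × 10 × 25 × 10 × 2.5 = 12500
Stock = 0.400 nM × 12500 = 5000 nM = 5.00 μM

5.00 μM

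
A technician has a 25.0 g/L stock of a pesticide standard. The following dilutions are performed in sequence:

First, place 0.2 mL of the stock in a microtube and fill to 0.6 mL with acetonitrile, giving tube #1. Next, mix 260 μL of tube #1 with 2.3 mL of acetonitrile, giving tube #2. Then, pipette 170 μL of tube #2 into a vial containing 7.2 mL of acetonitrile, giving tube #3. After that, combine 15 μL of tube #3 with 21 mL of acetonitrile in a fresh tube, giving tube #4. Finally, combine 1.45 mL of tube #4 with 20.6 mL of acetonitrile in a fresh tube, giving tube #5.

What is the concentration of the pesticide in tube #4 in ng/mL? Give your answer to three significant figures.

13.9 ng/mL

Step 1: 0.2 mL brought to 0.6 mL → factor 0.6/0.2 = 3
Step 2: 260 μL + 2.3 mL = 2560 μL total → factor 2560/260 = 9.8462
Step 3: 170 μL + 7.2 mL = 7370 μL total → factor 7370/170 = 43.353
Step 4: 15 μL + 21 mL = 21015 μL total → factor 21015/15 = 1401
Dilution factor through tube #4 = 3 × 9.8462 × 43.353 × 1401 = 1.7941 × 10^6
[tube #4] = 25.0 g/L / 1.7941 × 10^6 = 1.393 × 10^-5 g/L = 13.9 ng/mL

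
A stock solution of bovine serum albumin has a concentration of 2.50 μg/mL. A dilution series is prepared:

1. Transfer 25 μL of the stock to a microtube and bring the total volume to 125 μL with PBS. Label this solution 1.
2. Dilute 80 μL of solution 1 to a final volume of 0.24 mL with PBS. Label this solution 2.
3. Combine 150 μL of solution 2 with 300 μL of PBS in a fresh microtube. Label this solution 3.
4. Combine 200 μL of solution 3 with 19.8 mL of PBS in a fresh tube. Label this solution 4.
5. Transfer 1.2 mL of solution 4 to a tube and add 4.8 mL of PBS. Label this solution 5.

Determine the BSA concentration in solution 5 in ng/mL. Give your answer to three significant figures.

0.111 ng/mL

Step 1: 25 μL brought to 125 μL → factor 125/25 = 5
Step 2: 80 μL brought to 0.24 mL → factor 240/80 = 3
Step 3: 150 μL + 300 μL = 450 μL total → factor 450/150 = 3
Step 4: 200 μL + 19.8 mL = 20000 μL total → factor 20000/200 = 100
Step 5: 1.2 mL + 4.8 mL = 6 mL total → factor 6/1.2 = 5
Overall dilution factor = 5 × 3 × 3 × 100 × 5 = 22500
Final = 2.50 μg/mL / 22500 = 0.0001111 μg/mL = 0.111 ng/mL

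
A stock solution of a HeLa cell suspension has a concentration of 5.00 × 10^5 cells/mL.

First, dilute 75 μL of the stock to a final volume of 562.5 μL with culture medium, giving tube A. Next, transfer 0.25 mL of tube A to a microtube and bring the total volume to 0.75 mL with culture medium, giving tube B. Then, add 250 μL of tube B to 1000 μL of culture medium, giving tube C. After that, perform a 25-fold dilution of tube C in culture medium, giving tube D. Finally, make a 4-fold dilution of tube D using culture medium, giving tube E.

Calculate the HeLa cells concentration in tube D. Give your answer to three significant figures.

Step 1: 75 μL brought to 562.5 μL → factor 562.5/75 = 7.5
Step 2: 0.25 mL brought to 0.75 mL → factor 0.75/0.25 = 3
Step 3: 250 μL + 1000 μL = 1250 μL total → factor 1250/250 = 5
Step 4: 25-fold → factor 25
Dilution factor through tube D = 7.5 × 3 × 5 × 25 = 2812.5
[tube D] = 5.00 × 10^5 cells/mL / 2812.5 = 178 cells/mL

178 cells/mL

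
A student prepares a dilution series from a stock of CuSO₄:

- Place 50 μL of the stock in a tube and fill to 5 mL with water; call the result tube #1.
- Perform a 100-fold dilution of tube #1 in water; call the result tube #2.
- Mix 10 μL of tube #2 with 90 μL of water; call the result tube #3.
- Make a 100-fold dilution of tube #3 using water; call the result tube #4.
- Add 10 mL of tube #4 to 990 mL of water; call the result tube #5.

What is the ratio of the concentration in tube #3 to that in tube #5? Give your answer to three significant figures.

Step 1: 50 μL brought to 5 mL → factor 5000/50 = 100
Step 2: 100-fold → factor 100
Step 3: 10 μL + 90 μL = 100 μL total → factor 100/10 = 10
Step 4: 100-fold → factor 100
Step 5: 10 mL + 990 mL = 1000 mL total → factor 1000/10 = 100
Dilution factor to tube #3 = 1 × 10^5; to tube #5 = 1 × 10^9
[tube #3]/[tube #5] = (factor to tube #5)/(factor to tube #3) = 1 × 10^9/1 × 10^5 = 1.00 × 10^4

1.00 × 10^4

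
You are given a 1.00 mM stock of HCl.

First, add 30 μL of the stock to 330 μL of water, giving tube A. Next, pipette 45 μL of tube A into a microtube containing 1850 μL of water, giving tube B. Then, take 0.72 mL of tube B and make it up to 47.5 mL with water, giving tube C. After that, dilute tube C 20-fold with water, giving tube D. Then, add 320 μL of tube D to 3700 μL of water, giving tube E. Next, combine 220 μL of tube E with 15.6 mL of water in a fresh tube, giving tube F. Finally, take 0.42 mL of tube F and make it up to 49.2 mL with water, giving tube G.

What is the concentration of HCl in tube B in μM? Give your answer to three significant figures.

1.98 μM

Step 1: 30 μL + 330 μL = 360 μL total → factor 360/30 = 12
Step 2: 45 μL + 1850 μL = 1895 μL total → factor 1895/45 = 42.111
Dilution factor through tube B = 12 × 42.111 = 505.33
[tube B] = 1.00 mM / 505.33 = 0.001979 mM = 1.98 μM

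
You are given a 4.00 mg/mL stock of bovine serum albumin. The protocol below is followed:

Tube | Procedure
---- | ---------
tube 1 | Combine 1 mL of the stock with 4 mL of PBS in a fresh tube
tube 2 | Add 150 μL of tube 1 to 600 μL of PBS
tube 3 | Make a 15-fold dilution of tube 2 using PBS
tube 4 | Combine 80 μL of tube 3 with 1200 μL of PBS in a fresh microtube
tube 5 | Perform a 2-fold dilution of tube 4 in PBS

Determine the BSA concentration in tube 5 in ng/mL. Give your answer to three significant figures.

333 ng/mL

Step 1: 1 mL + 4 mL = 5 mL total → factor 5/1 = 5
Step 2: 150 μL + 600 μL = 750 μL total → factor 750/150 = 5
Step 3: 15-fold → factor 15
Step 4: 80 μL + 1200 μL = 1280 μL total → factor 1280/80 = 16
Step 5: 2-fold → factor 2
Overall dilution factor = 5 × 5 × 15 × 16 × 2 = 12000
Final = 4.00 mg/mL / 12000 = 0.0003333 mg/mL = 333 ng/mL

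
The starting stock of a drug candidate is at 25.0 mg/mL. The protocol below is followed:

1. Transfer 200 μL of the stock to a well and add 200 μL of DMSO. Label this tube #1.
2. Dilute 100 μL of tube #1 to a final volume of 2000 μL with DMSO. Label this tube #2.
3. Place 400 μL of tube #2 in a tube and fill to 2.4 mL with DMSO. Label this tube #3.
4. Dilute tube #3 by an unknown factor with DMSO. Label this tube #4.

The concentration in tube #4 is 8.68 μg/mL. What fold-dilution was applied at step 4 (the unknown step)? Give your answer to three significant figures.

Step 1: 200 μL + 200 μL = 400 μL total → factor 400/200 = 2
Step 2: 100 μL brought to 2000 μL → factor 2000/100 = 20
Step 3: 400 μL brought to 2.4 mL → factor 2400/400 = 6
Step 4: unknown factor x
Product of known-step factors = 240
Overall factor = 25.0 mg/mL / (8.68 μg/mL) = 2880.2
x = 2880.2 / 240 = 12.0

12.0-fold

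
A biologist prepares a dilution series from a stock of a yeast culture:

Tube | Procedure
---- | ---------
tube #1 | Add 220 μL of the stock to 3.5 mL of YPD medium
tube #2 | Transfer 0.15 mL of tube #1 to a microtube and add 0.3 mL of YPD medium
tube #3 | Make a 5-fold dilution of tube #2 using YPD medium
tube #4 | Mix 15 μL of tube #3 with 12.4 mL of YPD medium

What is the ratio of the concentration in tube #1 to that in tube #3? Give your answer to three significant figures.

15.0

Step 1: 220 μL + 3.5 mL = 3720 μL total → factor 3720/220 = 16.909
Step 2: 0.15 mL + 0.3 mL = 0.45 mL total → factor 0.45/0.15 = 3
Step 3: 5-fold → factor 5
Dilution factor to tube #1 = 16.909; to tube #3 = 253.64
[tube #1]/[tube #3] = (factor to tube #3)/(factor to tube #1) = 253.64/16.909 = 15.0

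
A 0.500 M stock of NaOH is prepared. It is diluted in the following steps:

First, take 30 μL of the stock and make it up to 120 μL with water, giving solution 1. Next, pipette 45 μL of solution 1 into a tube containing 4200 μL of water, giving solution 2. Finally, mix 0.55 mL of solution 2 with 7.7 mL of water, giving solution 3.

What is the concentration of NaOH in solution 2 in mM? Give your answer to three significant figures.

Step 1: 30 μL brought to 120 μL → factor 120/30 = 4
Step 2: 45 μL + 4200 μL = 4245 μL total → factor 4245/45 = 94.333
Dilution factor through solution 2 = 4 × 94.333 = 377.33
[solution 2] = 0.500 M / 377.33 = 0.001325 M = 1.33 mM

1.33 mM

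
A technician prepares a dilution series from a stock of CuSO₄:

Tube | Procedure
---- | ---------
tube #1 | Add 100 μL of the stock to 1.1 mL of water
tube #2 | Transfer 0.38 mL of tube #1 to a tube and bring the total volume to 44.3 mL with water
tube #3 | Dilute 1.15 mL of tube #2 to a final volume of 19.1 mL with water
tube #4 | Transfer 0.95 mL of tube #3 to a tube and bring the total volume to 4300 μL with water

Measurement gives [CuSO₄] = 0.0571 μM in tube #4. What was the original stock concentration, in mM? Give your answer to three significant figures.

6.01 mM

Step 1: 100 μL + 1.1 mL = 1200 μL total → factor 1200/100 = 12
Step 2: 0.38 mL brought to 44.3 mL → factor 44.3/0.38 = 116.58
Step 3: 1.15 mL brought to 19.1 mL → factor 19.1/1.15 = 16.609
Step 4: 0.95 mL brought to 4300 μL → factor 4.3/0.95 = 4.5263
Overall dilution factor = 12 × 116.58 × 16.609 × 4.5263 = 1.0517 × 10^5
Stock = 0.0571 μM × 1.0517 × 10^5 = 6005 μM = 6.01 mM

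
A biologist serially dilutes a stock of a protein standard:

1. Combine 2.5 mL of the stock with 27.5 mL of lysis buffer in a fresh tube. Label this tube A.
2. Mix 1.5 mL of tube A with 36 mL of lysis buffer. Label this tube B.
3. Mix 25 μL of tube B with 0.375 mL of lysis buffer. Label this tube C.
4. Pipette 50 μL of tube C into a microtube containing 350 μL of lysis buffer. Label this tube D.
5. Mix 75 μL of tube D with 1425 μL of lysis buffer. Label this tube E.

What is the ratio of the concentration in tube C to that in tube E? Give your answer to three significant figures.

Step 1: 2.5 mL + 27.5 mL = 30 mL total → factor 30/2.5 = 12
Step 2: 1.5 mL + 36 mL = 37.5 mL total → factor 37.5/1.5 = 25
Step 3: 25 μL + 0.375 mL = 400 μL total → factor 400/25 = 16
Step 4: 50 μL + 350 μL = 400 μL total → factor 400/50 = 8
Step 5: 75 μL + 1425 μL = 1500 μL total → factor 1500/75 = 20
Dilution factor to tube C = 4800; to tube E = 7.68 × 10^5
[tube C]/[tube E] = (factor to tube E)/(factor to tube C) = 7.68 × 10^5/4800 = 160

160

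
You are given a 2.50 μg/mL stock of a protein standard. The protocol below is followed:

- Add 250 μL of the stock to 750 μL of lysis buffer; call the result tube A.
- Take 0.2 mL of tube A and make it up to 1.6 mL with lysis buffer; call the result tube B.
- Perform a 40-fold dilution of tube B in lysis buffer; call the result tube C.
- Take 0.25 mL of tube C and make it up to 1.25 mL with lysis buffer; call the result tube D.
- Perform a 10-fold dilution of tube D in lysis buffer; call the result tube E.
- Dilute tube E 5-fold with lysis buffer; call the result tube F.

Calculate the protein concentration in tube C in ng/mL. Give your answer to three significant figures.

Step 1: 250 μL + 750 μL = 1000 μL total → factor 1000/250 = 4
Step 2: 0.2 mL brought to 1.6 mL → factor 1.6/0.2 = 8
Step 3: 40-fold → factor 40
Dilution factor through tube C = 4 × 8 × 40 = 1280
[tube C] = 2.50 μg/mL / 1280 = 0.001953 μg/mL = 1.95 ng/mL

1.95 ng/mL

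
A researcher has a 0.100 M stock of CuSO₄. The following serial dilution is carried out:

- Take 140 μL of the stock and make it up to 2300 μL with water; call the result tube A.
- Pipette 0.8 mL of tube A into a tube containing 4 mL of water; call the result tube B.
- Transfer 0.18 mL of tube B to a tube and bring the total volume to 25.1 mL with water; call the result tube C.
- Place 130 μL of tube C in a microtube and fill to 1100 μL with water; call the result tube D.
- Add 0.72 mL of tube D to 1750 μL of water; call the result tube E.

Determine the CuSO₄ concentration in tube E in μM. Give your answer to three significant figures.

Step 1: 140 μL brought to 2300 μL → factor 2300/140 = 16.429
Step 2: 0.8 mL + 4 mL = 4.8 mL total → factor 4.8/0.8 = 6
Step 3: 0.18 mL brought to 25.1 mL → factor 25.1/0.18 = 139.44
Step 4: 130 μL brought to 1100 μL → factor 1100/130 = 8.4615
Step 5: 0.72 mL + 1750 μL = 2.47 mL total → factor 2.47/0.72 = 3.4306
Overall dilution factor = 16.429 × 6 × 139.44 × 8.4615 × 3.4306 = 3.9899 × 10^5
Final = 0.100 M / 3.9899 × 10^5 = 2.506 × 10^-7 M = 0.251 μM

0.251 μM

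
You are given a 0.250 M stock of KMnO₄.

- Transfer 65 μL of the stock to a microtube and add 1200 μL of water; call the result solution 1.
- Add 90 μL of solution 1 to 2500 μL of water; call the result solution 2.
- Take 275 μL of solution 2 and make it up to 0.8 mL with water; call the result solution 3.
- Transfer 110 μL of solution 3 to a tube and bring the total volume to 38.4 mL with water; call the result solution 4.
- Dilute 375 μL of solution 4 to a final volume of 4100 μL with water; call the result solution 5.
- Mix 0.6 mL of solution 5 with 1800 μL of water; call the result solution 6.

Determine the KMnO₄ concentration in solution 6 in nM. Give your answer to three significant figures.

10.1 nM

Step 1: 65 μL + 1200 μL = 1265 μL total → factor 1265/65 = 19.462
Step 2: 90 μL + 2500 μL = 2590 μL total → factor 2590/90 = 28.778
Step 3: 275 μL brought to 0.8 mL → factor 800/275 = 2.9091
Step 4: 110 μL brought to 38.4 mL → factor 38400/110 = 349.09
Step 5: 375 μL brought to 4100 μL → factor 4100/375 = 10.933
Step 6: 0.6 mL + 1800 μL = 2.4 mL total → factor 2.4/0.6 = 4
Overall dilution factor = 19.462 × 28.778 × 2.9091 × 349.09 × 10.933 × 4 = 2.4874 × 10^7
Final = 0.250 M / 2.4874 × 10^7 = 1.005 × 10^-8 M = 10.1 nM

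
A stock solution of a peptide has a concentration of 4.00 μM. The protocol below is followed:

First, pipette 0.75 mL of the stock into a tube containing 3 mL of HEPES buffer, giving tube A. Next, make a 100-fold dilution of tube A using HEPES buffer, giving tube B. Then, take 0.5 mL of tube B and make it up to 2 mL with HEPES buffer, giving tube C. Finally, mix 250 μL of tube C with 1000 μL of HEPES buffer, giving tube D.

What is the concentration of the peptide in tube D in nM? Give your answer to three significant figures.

0.400 nM

Step 1: 0.75 mL + 3 mL = 3.75 mL total → factor 3.75/0.75 = 5
Step 2: 100-fold → factor 100
Step 3: 0.5 mL brought to 2 mL → factor 2/0.5 = 4
Step 4: 250 μL + 1000 μL = 1250 μL total → factor 1250/250 = 5
Overall dilution factor = 5 × 100 × 4 × 5 = 10000
Final = 4.00 μM / 10000 = 0.0004000 μM = 0.400 nM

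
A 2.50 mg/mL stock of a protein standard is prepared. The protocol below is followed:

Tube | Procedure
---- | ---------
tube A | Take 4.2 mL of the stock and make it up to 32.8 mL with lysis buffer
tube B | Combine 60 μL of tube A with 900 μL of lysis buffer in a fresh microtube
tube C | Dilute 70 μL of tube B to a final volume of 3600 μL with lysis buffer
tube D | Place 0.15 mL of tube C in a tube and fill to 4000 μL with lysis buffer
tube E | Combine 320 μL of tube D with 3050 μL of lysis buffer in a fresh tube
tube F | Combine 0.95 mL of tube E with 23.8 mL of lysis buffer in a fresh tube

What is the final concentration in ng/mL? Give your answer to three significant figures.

0.0532 ng/mL

Step 1: 4.2 mL brought to 32.8 mL → factor 32.8/4.2 = 7.8095
Step 2: 60 μL + 900 μL = 960 μL total → factor 960/60 = 16
Step 3: 70 μL brought to 3600 μL → factor 3600/70 = 51.429
Step 4: 0.15 mL brought to 4000 μL → factor 4/0.15 = 26.667
Step 5: 320 μL + 3050 μL = 3370 μL total → factor 3370/320 = 10.531
Step 6: 0.95 mL + 23.8 mL = 24.75 mL total → factor 24.75/0.95 = 26.053
Overall dilution factor = 7.8095 × 16 × 51.429 × 26.667 × 10.531 × 26.053 = 4.7016 × 10^7
Final = 2.50 mg/mL / 4.7016 × 10^7 = 5.317 × 10^-8 mg/mL = 0.0532 ng/mL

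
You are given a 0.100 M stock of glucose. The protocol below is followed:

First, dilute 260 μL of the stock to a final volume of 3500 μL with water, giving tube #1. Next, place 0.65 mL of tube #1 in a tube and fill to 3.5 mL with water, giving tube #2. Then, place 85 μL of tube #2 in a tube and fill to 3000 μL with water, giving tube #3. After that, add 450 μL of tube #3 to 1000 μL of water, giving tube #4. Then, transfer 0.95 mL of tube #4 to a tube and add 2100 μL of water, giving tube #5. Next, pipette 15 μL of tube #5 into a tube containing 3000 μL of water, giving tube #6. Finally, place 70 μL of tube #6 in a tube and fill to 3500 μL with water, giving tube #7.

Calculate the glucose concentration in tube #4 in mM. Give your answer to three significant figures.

0.0121 mM

Step 1: 260 μL brought to 3500 μL → factor 3500/260 = 13.462
Step 2: 0.65 mL brought to 3.5 mL → factor 3.5/0.65 = 5.3846
Step 3: 85 μL brought to 3000 μL → factor 3000/85 = 35.294
Step 4: 450 μL + 1000 μL = 1450 μL total → factor 1450/450 = 3.2222
Dilution factor through tube #4 = 13.462 × 5.3846 × 35.294 × 3.2222 = 8243.4
[tube #4] = 0.100 M / 8243.4 = 1.213 × 10^-5 M = 0.0121 mM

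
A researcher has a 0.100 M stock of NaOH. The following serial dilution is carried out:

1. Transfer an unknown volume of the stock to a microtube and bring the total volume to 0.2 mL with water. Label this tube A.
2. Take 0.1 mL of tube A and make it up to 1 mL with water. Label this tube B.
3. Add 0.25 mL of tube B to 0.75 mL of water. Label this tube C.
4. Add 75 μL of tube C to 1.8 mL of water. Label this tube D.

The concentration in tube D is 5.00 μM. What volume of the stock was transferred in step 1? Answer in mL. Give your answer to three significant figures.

0.0100 mL

Step 1: v brought to 0.2 mL → factor = 0.2 mL/v
Step 2: 0.1 mL brought to 1 mL → factor 1/0.1 = 10
Step 3: 0.25 mL + 0.75 mL = 1 mL total → factor 1/0.25 = 4
Step 4: 75 μL + 1.8 mL = 1875 μL total → factor 1875/75 = 25
Product of known-step factors = 1000
Overall factor = 0.100 M / (5.00 μM) = 20000
Step-1 factor = 20000 / 1000 = 20
v = 0.2 mL / 20 = 0.0100 mL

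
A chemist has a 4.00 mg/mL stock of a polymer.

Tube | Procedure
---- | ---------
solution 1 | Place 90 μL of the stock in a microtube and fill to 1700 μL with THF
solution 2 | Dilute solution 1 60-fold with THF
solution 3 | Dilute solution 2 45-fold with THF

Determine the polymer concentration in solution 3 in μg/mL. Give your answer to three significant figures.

0.0784 μg/mL

Step 1: 90 μL brought to 1700 μL → factor 1700/90 = 18.889
Step 2: 60-fold → factor 60
Step 3: 45-fold → factor 45
Overall dilution factor = 18.889 × 60 × 45 = 51000
Final = 4.00 mg/mL / 51000 = 7.843 × 10^-5 mg/mL = 0.0784 μg/mL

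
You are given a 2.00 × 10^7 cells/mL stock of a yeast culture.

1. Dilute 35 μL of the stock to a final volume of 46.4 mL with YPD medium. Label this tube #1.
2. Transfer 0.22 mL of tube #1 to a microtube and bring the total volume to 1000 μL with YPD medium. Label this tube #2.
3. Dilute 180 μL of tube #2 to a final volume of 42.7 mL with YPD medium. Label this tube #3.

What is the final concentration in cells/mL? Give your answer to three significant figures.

Step 1: 35 μL brought to 46.4 mL → factor 46400/35 = 1325.7
Step 2: 0.22 mL brought to 1000 μL → factor 1/0.22 = 4.5455
Step 3: 180 μL brought to 42.7 mL → factor 42700/180 = 237.22
Overall dilution factor = 1325.7 × 4.5455 × 237.22 = 1.4295 × 10^6
Final = 2.00 × 10^7 cells/mL / 1.4295 × 10^6 = 14.0 cells/mL

14.0 cells/mL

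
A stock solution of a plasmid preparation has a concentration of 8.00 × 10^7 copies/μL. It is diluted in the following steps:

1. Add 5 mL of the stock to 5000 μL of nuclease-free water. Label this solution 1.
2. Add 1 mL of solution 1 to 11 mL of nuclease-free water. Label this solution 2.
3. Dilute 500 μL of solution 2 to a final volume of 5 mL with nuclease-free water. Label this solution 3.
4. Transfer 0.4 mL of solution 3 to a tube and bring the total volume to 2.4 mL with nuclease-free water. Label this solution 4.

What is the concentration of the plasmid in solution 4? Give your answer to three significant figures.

5.56 × 10^4 copies/μL

Step 1: 5 mL + 5000 μL = 10 mL total → factor 10/5 = 2
Step 2: 1 mL + 11 mL = 12 mL total → factor 12/1 = 12
Step 3: 500 μL brought to 5 mL → factor 5000/500 = 10
Step 4: 0.4 mL brought to 2.4 mL → factor 2.4/0.4 = 6
Overall dilution factor = 2 × 12 × 10 × 6 = 1440
Final = 8.00 × 10^7 copies/μL / 1440 = 5.56 × 10^4 copies/μL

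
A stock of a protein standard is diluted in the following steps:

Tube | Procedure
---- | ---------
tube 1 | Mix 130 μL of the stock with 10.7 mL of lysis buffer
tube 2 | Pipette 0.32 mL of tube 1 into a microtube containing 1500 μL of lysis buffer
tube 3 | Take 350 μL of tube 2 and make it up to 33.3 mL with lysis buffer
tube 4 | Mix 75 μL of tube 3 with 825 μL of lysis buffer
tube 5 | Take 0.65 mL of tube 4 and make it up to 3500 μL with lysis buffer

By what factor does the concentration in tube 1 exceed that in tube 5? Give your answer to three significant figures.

Step 1: 130 μL + 10.7 mL = 10830 μL total → factor 10830/130 = 83.308
Step 2: 0.32 mL + 1500 μL = 1.82 mL total → factor 1.82/0.32 = 5.6875
Step 3: 350 μL brought to 33.3 mL → factor 33300/350 = 95.143
Step 4: 75 μL + 825 μL = 900 μL total → factor 900/75 = 12
Step 5: 0.65 mL brought to 3500 μL → factor 3.5/0.65 = 5.3846
Dilution factor to tube 1 = 83.308; to tube 5 = 2.9129 × 10^6
[tube 1]/[tube 5] = (factor to tube 5)/(factor to tube 1) = 2.9129 × 10^6/83.308 = 3.50 × 10^4

3.50 × 10^4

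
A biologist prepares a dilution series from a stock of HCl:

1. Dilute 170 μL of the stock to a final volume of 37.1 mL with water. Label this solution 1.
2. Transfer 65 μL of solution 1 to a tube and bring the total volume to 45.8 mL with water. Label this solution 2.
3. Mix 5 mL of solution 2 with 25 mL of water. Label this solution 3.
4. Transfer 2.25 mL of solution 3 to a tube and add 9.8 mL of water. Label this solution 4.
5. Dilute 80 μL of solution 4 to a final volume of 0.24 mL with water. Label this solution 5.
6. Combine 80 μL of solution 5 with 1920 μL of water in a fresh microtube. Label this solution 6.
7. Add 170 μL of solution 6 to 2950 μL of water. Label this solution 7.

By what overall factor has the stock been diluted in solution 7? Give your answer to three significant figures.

6.80 × 10^9

Step 1: 170 μL brought to 37.1 mL → factor 37100/170 = 218.24
Step 2: 65 μL brought to 45.8 mL → factor 45800/65 = 704.62
Step 3: 5 mL + 25 mL = 30 mL total → factor 30/5 = 6
Step 4: 2.25 mL + 9.8 mL = 12.05 mL total → factor 12.05/2.25 = 5.3556
Step 5: 80 μL brought to 0.24 mL → factor 240/80 = 3
Step 6: 80 μL + 1920 μL = 2000 μL total → factor 2000/80 = 25
Step 7: 170 μL + 2950 μL = 3120 μL total → factor 3120/170 = 18.353
Overall dilution factor = 218.24 × 704.62 × 6 × 5.3556 × 3 × 25 × 18.353 = 6.8014 × 10^9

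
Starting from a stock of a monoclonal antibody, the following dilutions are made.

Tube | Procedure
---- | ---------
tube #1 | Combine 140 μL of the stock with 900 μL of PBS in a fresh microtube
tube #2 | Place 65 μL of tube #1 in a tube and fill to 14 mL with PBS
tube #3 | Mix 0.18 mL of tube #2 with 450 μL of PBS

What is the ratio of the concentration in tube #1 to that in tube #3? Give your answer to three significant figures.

Step 1: 140 μL + 900 μL = 1040 μL total → factor 1040/140 = 7.4286
Step 2: 65 μL brought to 14 mL → factor 14000/65 = 215.38
Step 3: 0.18 mL + 450 μL = 0.63 mL total → factor 0.63/0.18 = 3.5
Dilution factor to tube #1 = 7.4286; to tube #3 = 5600
[tube #1]/[tube #3] = (factor to tube #3)/(factor to tube #1) = 5600/7.4286 = 754

754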